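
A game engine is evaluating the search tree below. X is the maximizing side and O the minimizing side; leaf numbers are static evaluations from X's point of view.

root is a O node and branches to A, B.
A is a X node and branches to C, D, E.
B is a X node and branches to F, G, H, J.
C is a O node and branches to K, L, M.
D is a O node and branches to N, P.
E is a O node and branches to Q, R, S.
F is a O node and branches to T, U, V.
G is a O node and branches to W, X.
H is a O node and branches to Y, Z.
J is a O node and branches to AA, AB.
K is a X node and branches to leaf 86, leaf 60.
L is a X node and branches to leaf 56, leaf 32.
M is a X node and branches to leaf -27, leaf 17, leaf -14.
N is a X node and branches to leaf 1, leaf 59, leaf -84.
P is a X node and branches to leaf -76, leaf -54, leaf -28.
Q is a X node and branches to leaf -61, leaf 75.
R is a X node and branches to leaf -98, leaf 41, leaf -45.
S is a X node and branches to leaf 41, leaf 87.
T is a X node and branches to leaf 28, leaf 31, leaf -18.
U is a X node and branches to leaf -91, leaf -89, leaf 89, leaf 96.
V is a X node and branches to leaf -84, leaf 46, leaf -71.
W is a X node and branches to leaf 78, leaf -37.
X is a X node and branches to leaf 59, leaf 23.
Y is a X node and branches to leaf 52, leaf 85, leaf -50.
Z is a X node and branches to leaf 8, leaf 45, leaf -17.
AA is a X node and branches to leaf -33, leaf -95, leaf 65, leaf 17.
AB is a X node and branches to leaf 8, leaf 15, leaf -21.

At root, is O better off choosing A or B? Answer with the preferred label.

A

K (X): max(86, 60) = 86
L (X): max(56, 32) = 56
M (X): max(-27, 17, -14) = 17
C (O): min(86, 56, 17) = 17
N (X): max(1, 59, -84) = 59
P (X): max(-76, -54, -28) = -28
D (O): min(59, -28) = -28
Q (X): max(-61, 75) = 75
R (X): max(-98, 41, -45) = 41
S (X): max(41, 87) = 87
E (O): min(75, 41, 87) = 41
A (X): max(17, -28, 41) = 41
T (X): max(28, 31, -18) = 31
U (X): max(-91, -89, 89, 96) = 96
V (X): max(-84, 46, -71) = 46
F (O): min(31, 96, 46) = 31
W (X): max(78, -37) = 78
X (X): max(59, 23) = 59
G (O): min(78, 59) = 59
Y (X): max(52, 85, -50) = 85
Z (X): max(8, 45, -17) = 45
H (O): min(85, 45) = 45
AA (X): max(-33, -95, 65, 17) = 65
AB (X): max(8, 15, -21) = 15
J (O): min(65, 15) = 15
B (X): max(31, 59, 45, 15) = 59
O prefers the lower value; A=41, B=59. A is better since 41 < 59.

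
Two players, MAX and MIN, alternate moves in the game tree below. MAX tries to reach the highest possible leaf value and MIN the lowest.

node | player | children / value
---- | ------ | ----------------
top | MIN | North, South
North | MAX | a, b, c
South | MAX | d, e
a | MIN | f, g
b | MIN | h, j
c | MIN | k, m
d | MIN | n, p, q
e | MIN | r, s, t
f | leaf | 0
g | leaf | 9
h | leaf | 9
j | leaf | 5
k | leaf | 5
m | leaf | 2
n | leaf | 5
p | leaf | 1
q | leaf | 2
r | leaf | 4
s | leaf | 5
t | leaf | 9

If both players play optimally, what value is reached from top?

4

a (MIN): min(0, 9) = 0
b (MIN): min(9, 5) = 5
c (MIN): min(5, 2) = 2
North (MAX): max(0, 5, 2) = 5
d (MIN): min(5, 1, 2) = 1
e (MIN): min(4, 5, 9) = 4
South (MAX): max(1, 4) = 4
top (MIN): min(5, 4) = 4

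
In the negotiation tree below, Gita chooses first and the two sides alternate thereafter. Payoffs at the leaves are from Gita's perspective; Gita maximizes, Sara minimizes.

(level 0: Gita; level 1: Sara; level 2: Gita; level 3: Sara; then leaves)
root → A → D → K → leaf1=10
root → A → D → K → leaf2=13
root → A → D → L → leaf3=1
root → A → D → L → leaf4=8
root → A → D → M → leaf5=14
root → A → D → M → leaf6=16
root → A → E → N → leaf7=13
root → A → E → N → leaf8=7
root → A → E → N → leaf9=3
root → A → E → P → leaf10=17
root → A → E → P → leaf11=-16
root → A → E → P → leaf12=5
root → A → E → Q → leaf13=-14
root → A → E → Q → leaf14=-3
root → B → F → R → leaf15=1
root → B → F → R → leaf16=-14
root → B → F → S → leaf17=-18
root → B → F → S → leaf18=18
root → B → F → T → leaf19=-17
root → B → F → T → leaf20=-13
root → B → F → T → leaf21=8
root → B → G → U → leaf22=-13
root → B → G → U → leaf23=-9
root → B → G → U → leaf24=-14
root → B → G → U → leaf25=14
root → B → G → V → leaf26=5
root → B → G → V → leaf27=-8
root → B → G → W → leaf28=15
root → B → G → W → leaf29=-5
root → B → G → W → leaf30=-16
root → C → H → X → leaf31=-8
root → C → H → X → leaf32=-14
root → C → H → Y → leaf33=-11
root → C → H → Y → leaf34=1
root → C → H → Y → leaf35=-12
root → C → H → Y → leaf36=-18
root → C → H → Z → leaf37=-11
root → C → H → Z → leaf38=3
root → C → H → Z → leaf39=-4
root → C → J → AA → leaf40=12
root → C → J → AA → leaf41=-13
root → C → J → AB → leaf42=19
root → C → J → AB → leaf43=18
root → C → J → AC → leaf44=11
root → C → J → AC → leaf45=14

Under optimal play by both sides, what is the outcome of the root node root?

3

K (Sara): min(10, 13) = 10
L (Sara): min(1, 8) = 1
M (Sara): min(14, 16) = 14
D (Gita): max(10, 1, 14) = 14
N (Sara): min(13, 7, 3) = 3
P (Sara): min(17, -16, 5) = -16
Q (Sara): min(-14, -3) = -14
E (Gita): max(3, -16, -14) = 3
A (Sara): min(14, 3) = 3
R (Sara): min(1, -14) = -14
S (Sara): min(-18, 18) = -18
T (Sara): min(-17, -13, 8) = -17
F (Gita): max(-14, -18, -17) = -14
U (Sara): min(-13, -9, -14, 14) = -14
V (Sara): min(5, -8) = -8
W (Sara): min(15, -5, -16) = -16
G (Gita): max(-14, -8, -16) = -8
B (Sara): min(-14, -8) = -14
X (Sara): min(-8, -14) = -14
Y (Sara): min(-11, 1, -12, -18) = -18
Z (Sara): min(-11, 3, -4) = -11
H (Gita): max(-14, -18, -11) = -11
AA (Sara): min(12, -13) = -13
AB (Sara): min(19, 18) = 18
AC (Sara): min(11, 14) = 11
J (Gita): max(-13, 18, 11) = 18
C (Sara): min(-11, 18) = -11
root (Gita): max(3, -14, -11) = 3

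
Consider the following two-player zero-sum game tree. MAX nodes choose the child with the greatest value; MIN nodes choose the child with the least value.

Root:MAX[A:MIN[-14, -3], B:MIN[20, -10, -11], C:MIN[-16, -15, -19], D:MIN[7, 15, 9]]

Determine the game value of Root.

7

A (MIN): min(-14, -3) = -14
B (MIN): min(20, -10, -11) = -11
C (MIN): min(-16, -15, -19) = -19
D (MIN): min(7, 15, 9) = 7
Root (MAX): max(-14, -11, -19, 7) = 7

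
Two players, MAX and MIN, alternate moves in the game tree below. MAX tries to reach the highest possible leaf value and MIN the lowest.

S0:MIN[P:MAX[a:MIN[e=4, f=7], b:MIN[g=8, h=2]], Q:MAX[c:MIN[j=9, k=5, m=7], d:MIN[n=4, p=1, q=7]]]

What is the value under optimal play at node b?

2

b (MIN): min(8, 2) = 2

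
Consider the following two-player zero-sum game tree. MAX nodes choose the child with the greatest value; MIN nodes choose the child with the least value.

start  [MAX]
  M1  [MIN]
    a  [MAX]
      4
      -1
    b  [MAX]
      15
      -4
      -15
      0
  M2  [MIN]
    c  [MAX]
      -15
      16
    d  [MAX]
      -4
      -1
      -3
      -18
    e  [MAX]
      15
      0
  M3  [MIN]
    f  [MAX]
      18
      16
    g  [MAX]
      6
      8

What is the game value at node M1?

a (MAX): max(4, -1) = 4
b (MAX): max(15, -4, -15, 0) = 15
M1 (MIN): min(4, 15) = 4

4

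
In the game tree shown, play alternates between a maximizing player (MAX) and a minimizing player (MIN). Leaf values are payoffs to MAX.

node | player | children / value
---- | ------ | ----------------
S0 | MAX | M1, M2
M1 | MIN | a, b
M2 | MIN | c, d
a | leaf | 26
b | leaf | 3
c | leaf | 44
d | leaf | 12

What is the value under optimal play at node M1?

M1 (MIN): min(26, 3) = 3

3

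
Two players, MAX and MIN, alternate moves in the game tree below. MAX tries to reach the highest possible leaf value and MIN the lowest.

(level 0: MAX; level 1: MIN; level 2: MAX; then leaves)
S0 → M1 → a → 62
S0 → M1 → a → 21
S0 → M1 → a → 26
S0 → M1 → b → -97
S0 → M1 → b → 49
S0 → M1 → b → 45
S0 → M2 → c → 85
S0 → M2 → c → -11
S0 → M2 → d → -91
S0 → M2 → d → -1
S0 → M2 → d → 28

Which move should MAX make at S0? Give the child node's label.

M1

a (MAX): max(62, 21, 26) = 62
b (MAX): max(-97, 49, 45) = 49
M1 (MIN): min(62, 49) = 49
c (MAX): max(85, -11) = 85
d (MAX): max(-91, -1, 28) = 28
M2 (MIN): min(85, 28) = 28
S0 (MAX): max(49, 28) = 49
MAX at S0 wants the highest of {M1=49, M2=28}, so chooses M1.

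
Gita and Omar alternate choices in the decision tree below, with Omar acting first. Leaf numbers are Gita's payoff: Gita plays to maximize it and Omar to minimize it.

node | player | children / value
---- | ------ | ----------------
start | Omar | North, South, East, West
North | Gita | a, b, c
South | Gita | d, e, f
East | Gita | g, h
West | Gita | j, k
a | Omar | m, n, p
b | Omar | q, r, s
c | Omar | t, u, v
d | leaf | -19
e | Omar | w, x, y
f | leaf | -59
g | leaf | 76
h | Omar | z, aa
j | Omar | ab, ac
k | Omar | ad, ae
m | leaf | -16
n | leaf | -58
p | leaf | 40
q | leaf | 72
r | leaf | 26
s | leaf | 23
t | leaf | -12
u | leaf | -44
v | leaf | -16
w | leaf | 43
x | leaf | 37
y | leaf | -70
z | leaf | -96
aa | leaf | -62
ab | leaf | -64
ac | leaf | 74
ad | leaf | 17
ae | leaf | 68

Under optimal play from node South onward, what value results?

e (Omar): min(43, 37, -70) = -70
South (Gita): max(-19, -70, -59) = -19

-19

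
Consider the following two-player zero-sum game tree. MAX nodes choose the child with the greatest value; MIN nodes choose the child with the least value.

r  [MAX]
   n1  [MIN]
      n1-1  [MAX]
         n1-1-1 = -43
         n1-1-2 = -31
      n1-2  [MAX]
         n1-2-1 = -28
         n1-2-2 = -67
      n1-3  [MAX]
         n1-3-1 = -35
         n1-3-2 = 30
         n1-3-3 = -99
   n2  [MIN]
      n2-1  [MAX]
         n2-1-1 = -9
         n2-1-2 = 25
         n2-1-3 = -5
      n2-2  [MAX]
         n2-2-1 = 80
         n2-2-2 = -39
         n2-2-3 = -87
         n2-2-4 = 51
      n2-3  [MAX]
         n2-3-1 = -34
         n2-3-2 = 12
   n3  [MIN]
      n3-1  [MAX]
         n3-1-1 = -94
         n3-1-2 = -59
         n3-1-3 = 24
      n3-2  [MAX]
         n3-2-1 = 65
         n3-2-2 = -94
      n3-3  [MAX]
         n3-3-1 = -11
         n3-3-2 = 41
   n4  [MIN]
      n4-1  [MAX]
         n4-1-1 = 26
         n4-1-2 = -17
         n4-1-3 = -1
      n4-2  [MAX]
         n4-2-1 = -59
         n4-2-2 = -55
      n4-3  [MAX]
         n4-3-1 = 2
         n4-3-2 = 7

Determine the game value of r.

n1-1 (MAX): max(-43, -31) = -31
n1-2 (MAX): max(-28, -67) = -28
n1-3 (MAX): max(-35, 30, -99) = 30
n1 (MIN): min(-31, -28, 30) = -31
n2-1 (MAX): max(-9, 25, -5) = 25
n2-2 (MAX): max(80, -39, -87, 51) = 80
n2-3 (MAX): max(-34, 12) = 12
n2 (MIN): min(25, 80, 12) = 12
n3-1 (MAX): max(-94, -59, 24) = 24
n3-2 (MAX): max(65, -94) = 65
n3-3 (MAX): max(-11, 41) = 41
n3 (MIN): min(24, 65, 41) = 24
n4-1 (MAX): max(26, -17, -1) = 26
n4-2 (MAX): max(-59, -55) = -55
n4-3 (MAX): max(2, 7) = 7
n4 (MIN): min(26, -55, 7) = -55
r (MAX): max(-31, 12, 24, -55) = 24

24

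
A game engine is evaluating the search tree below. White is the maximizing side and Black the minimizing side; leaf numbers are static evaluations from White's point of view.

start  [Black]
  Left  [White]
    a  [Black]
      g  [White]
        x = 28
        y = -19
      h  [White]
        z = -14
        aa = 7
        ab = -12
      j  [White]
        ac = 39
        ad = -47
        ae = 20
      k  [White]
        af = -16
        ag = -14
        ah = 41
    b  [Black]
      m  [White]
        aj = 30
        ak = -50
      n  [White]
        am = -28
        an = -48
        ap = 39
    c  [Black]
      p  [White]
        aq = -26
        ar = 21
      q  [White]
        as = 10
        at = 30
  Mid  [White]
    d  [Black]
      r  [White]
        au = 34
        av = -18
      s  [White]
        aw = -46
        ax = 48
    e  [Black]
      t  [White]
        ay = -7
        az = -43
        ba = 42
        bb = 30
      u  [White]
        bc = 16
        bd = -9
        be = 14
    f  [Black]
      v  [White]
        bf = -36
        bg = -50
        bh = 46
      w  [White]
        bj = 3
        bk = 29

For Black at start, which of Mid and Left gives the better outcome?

Left

r (White): max(34, -18) = 34
s (White): max(-46, 48) = 48
d (Black): min(34, 48) = 34
t (White): max(-7, -43, 42, 30) = 42
u (White): max(16, -9, 14) = 16
e (Black): min(42, 16) = 16
v (White): max(-36, -50, 46) = 46
w (White): max(3, 29) = 29
f (Black): min(46, 29) = 29
Mid (White): max(34, 16, 29) = 34
g (White): max(28, -19) = 28
h (White): max(-14, 7, -12) = 7
j (White): max(39, -47, 20) = 39
k (White): max(-16, -14, 41) = 41
a (Black): min(28, 7, 39, 41) = 7
m (White): max(30, -50) = 30
n (White): max(-28, -48, 39) = 39
b (Black): min(30, 39) = 30
p (White): max(-26, 21) = 21
q (White): max(10, 30) = 30
c (Black): min(21, 30) = 21
Left (White): max(7, 30, 21) = 30
Black prefers the lower value; Mid=34, Left=30. Left is better since 30 < 34.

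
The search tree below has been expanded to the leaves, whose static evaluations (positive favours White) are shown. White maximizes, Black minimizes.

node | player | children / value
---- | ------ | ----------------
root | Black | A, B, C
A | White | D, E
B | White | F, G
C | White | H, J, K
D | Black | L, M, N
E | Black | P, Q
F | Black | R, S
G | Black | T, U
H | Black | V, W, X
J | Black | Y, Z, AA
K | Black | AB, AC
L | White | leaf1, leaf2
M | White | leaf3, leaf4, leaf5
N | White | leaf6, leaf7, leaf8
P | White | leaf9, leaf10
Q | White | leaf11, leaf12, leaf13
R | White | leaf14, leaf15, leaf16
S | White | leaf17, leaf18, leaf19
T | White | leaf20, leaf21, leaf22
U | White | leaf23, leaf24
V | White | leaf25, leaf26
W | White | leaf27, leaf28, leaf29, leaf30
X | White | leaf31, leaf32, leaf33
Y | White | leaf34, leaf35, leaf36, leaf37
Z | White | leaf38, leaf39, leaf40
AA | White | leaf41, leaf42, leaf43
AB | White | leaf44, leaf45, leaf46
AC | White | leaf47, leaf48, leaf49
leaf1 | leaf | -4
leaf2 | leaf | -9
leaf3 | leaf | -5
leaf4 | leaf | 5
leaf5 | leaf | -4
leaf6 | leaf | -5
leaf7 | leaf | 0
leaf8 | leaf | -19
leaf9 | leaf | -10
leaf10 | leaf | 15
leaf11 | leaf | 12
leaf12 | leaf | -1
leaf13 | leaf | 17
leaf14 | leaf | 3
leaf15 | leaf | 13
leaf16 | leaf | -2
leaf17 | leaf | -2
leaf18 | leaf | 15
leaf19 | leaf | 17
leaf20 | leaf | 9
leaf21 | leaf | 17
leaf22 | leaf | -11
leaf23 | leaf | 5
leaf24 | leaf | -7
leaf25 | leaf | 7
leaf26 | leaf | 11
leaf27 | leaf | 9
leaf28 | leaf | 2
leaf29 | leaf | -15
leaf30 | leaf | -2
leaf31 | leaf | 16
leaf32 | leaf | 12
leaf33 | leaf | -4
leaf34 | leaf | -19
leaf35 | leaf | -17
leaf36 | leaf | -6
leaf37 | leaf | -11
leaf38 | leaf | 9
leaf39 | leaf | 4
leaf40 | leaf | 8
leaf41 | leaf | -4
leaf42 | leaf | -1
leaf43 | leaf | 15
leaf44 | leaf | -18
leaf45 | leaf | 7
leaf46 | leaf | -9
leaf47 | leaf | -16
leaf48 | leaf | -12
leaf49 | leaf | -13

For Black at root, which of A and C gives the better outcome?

C

L (White): max(-4, -9) = -4
M (White): max(-5, 5, -4) = 5
N (White): max(-5, 0, -19) = 0
D (Black): min(-4, 5, 0) = -4
P (White): max(-10, 15) = 15
Q (White): max(12, -1, 17) = 17
E (Black): min(15, 17) = 15
A (White): max(-4, 15) = 15
V (White): max(7, 11) = 11
W (White): max(9, 2, -15, -2) = 9
X (White): max(16, 12, -4) = 16
H (Black): min(11, 9, 16) = 9
Y (White): max(-19, -17, -6, -11) = -6
Z (White): max(9, 4, 8) = 9
AA (White): max(-4, -1, 15) = 15
J (Black): min(-6, 9, 15) = -6
AB (White): max(-18, 7, -9) = 7
AC (White): max(-16, -12, -13) = -12
K (Black): min(7, -12) = -12
C (White): max(9, -6, -12) = 9
Black prefers the lower value; A=15, C=9. C is better since 9 < 15.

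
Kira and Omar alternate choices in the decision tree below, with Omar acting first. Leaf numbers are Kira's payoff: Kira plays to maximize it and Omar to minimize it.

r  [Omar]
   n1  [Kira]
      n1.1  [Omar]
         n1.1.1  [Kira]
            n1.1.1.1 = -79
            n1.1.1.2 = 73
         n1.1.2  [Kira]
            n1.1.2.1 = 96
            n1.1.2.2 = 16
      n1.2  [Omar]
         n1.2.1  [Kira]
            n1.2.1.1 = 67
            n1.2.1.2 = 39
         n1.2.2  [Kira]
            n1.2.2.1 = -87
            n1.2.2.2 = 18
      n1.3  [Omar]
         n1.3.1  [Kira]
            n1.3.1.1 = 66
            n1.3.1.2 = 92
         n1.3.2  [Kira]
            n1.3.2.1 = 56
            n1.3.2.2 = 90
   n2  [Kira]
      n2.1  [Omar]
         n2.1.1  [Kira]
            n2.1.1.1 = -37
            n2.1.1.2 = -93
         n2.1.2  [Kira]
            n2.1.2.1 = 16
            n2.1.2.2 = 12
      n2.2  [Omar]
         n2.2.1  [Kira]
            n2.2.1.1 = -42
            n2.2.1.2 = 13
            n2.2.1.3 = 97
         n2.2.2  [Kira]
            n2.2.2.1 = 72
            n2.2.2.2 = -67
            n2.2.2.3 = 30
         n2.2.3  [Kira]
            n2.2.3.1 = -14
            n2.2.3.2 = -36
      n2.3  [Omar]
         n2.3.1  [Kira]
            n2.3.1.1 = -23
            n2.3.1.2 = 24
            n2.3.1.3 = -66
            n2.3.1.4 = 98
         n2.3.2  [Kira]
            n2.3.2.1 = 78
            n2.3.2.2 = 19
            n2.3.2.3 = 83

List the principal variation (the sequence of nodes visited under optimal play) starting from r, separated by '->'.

n1.1.1 (Kira): max(-79, 73) = 73
n1.1.2 (Kira): max(96, 16) = 96
n1.1 (Omar): min(73, 96) = 73
n1.2.1 (Kira): max(67, 39) = 67
n1.2.2 (Kira): max(-87, 18) = 18
n1.2 (Omar): min(67, 18) = 18
n1.3.1 (Kira): max(66, 92) = 92
n1.3.2 (Kira): max(56, 90) = 90
n1.3 (Omar): min(92, 90) = 90
n1 (Kira): max(73, 18, 90) = 90
n2.1.1 (Kira): max(-37, -93) = -37
n2.1.2 (Kira): max(16, 12) = 16
n2.1 (Omar): min(-37, 16) = -37
n2.2.1 (Kira): max(-42, 13, 97) = 97
n2.2.2 (Kira): max(72, -67, 30) = 72
n2.2.3 (Kira): max(-14, -36) = -14
n2.2 (Omar): min(97, 72, -14) = -14
n2.3.1 (Kira): max(-23, 24, -66, 98) = 98
n2.3.2 (Kira): max(78, 19, 83) = 83
n2.3 (Omar): min(98, 83) = 83
n2 (Kira): max(-37, -14, 83) = 83
r (Omar): min(90, 83) = 83
At r, Omar picks n2 (lowest: 83).
At n2, Kira picks n2.3 (highest: 83).
At n2.3, Omar picks n2.3.2 (lowest: 83).
At n2.3.2, Kira picks n2.3.2.3 (highest: 83).
Terminal value 83.

r -> n2 -> n2.3 -> n2.3.2 -> n2.3.2.3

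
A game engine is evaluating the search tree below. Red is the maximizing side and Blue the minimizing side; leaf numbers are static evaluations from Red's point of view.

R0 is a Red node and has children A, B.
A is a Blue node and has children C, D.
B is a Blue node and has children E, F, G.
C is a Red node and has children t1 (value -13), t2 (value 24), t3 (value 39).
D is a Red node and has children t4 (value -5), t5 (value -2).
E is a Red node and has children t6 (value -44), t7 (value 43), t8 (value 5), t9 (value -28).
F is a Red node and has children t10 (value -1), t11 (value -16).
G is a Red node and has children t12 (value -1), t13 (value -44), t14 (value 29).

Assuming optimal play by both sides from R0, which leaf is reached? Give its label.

C (Red): max(-13, 24, 39) = 39
D (Red): max(-5, -2) = -2
A (Blue): min(39, -2) = -2
E (Red): max(-44, 43, 5, -28) = 43
F (Red): max(-1, -16) = -1
G (Red): max(-1, -44, 29) = 29
B (Blue): min(43, -1, 29) = -1
R0 (Red): max(-2, -1) = -1
At R0, Red picks B (highest: -1).
At B, Blue picks F (lowest: -1).
At F, Red picks t10 (highest: -1).
Terminal value -1.

t10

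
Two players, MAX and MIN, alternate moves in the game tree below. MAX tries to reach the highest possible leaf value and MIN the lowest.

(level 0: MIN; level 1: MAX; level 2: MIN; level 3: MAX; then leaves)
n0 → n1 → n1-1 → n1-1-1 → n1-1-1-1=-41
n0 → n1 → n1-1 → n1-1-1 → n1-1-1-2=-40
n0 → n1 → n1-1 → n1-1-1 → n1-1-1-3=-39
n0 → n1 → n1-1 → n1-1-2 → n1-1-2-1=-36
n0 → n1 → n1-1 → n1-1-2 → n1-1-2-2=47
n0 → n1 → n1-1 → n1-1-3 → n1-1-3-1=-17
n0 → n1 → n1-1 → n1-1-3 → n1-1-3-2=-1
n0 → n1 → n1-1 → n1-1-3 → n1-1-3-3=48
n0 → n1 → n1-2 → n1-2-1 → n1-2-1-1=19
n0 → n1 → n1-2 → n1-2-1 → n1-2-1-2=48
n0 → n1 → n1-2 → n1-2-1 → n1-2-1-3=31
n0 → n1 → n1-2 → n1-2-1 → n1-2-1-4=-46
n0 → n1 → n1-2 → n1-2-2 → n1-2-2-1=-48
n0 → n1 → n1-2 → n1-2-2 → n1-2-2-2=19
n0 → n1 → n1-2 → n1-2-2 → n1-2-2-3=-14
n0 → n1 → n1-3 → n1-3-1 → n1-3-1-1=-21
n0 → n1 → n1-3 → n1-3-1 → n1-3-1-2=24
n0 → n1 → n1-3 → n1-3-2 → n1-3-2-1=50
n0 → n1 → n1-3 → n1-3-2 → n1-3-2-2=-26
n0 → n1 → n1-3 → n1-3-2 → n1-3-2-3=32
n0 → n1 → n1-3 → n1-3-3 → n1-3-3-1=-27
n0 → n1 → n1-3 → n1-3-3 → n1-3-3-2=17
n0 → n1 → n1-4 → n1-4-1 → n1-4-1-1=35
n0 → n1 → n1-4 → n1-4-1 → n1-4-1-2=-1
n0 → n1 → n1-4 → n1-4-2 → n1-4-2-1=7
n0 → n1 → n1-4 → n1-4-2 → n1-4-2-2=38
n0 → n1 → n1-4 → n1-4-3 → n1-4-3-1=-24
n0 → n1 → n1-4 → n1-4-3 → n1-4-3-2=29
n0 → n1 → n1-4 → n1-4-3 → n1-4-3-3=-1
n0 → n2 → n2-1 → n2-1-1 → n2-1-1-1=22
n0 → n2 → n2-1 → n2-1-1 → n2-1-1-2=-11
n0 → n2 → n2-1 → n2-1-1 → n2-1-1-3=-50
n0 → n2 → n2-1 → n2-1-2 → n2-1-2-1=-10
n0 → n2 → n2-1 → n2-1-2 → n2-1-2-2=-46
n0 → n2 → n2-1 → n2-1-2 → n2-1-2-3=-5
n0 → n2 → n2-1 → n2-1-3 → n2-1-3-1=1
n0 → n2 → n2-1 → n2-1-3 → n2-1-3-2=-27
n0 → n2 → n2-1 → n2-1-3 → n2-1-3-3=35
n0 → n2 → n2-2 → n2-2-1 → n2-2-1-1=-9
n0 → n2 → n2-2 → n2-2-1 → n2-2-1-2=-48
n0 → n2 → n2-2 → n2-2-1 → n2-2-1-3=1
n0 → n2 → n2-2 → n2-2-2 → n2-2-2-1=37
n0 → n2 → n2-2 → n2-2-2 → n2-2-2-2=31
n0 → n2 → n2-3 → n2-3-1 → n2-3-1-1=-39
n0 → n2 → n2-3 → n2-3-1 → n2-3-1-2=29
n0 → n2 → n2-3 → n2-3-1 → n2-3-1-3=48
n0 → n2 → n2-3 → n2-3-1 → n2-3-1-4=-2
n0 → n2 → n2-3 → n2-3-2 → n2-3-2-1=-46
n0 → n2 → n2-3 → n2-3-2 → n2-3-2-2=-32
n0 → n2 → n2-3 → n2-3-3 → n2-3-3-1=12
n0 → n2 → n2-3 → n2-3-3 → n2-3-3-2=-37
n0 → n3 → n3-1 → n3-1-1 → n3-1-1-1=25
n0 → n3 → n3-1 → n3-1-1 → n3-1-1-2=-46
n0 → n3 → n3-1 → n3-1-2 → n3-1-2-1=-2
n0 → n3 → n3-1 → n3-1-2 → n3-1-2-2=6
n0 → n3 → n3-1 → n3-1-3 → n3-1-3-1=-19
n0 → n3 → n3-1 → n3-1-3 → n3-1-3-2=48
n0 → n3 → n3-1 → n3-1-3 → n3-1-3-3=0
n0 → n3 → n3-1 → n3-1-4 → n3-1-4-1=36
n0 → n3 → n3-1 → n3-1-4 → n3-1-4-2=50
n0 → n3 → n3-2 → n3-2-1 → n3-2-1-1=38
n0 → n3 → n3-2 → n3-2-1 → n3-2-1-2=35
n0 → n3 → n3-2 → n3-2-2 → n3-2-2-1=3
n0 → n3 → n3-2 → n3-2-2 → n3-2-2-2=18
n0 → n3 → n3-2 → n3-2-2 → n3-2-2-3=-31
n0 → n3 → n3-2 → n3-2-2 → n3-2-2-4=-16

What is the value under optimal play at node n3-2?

18

n3-2-1 (MAX): max(38, 35) = 38
n3-2-2 (MAX): max(3, 18, -31, -16) = 18
n3-2 (MIN): min(38, 18) = 18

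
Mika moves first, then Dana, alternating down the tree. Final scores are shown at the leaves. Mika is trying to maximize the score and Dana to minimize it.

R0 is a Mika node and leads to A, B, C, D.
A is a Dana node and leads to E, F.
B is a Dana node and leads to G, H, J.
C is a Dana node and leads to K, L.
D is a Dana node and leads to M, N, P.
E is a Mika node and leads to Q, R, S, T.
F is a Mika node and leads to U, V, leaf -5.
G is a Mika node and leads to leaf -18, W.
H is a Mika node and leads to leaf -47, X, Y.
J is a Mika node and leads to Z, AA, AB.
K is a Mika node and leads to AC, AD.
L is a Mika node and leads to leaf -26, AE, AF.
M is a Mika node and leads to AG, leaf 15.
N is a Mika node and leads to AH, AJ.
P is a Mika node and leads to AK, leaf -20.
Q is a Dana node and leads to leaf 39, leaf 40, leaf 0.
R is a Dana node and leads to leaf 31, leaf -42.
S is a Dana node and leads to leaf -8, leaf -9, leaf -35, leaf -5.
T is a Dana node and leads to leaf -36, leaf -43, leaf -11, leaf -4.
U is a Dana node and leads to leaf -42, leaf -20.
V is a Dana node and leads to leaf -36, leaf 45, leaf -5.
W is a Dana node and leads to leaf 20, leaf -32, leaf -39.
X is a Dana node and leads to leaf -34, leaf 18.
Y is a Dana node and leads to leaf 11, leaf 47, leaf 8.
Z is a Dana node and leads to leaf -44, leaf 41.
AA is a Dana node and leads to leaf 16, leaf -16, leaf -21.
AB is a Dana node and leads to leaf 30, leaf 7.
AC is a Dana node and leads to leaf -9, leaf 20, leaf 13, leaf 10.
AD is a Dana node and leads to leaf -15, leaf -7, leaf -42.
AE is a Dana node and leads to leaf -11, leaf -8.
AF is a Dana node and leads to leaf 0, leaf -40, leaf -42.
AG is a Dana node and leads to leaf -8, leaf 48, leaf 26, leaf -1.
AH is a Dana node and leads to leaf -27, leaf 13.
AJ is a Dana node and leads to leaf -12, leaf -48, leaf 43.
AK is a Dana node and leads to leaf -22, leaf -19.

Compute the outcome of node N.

AH (Dana): min(-27, 13) = -27
AJ (Dana): min(-12, -48, 43) = -48
N (Mika): max(-27, -48) = -27

-27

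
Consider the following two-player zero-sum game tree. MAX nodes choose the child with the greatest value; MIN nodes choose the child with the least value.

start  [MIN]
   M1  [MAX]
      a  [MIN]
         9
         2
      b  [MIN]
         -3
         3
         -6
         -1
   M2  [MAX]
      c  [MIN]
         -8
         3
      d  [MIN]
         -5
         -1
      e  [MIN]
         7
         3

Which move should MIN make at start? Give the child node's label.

a (MIN): min(9, 2) = 2
b (MIN): min(-3, 3, -6, -1) = -6
M1 (MAX): max(2, -6) = 2
c (MIN): min(-8, 3) = -8
d (MIN): min(-5, -1) = -5
e (MIN): min(7, 3) = 3
M2 (MAX): max(-8, -5, 3) = 3
start (MIN): min(2, 3) = 2
MIN at start wants the lowest of {M1=2, M2=3}, so chooses M1.

M1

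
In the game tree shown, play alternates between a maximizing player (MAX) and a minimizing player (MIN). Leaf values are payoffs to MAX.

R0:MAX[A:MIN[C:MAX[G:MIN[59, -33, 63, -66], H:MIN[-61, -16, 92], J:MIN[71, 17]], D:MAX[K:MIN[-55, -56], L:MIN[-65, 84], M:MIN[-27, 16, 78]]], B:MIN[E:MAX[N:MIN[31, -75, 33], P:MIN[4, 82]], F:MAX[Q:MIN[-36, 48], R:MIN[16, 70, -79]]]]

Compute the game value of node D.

K (MIN): min(-55, -56) = -56
L (MIN): min(-65, 84) = -65
M (MIN): min(-27, 16, 78) = -27
D (MAX): max(-56, -65, -27) = -27

-27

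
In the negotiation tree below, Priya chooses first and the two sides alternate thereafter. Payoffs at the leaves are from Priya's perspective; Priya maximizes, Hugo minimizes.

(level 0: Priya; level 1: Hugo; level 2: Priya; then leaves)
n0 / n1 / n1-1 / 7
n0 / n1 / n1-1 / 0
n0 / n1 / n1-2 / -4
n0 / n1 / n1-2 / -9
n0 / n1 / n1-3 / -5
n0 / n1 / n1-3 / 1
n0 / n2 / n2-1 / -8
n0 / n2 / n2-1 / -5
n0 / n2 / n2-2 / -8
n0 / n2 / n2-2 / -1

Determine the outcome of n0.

-4

n1-1 (Priya): max(7, 0) = 7
n1-2 (Priya): max(-4, -9) = -4
n1-3 (Priya): max(-5, 1) = 1
n1 (Hugo): min(7, -4, 1) = -4
n2-1 (Priya): max(-8, -5) = -5
n2-2 (Priya): max(-8, -1) = -1
n2 (Hugo): min(-5, -1) = -5
n0 (Priya): max(-4, -5) = -4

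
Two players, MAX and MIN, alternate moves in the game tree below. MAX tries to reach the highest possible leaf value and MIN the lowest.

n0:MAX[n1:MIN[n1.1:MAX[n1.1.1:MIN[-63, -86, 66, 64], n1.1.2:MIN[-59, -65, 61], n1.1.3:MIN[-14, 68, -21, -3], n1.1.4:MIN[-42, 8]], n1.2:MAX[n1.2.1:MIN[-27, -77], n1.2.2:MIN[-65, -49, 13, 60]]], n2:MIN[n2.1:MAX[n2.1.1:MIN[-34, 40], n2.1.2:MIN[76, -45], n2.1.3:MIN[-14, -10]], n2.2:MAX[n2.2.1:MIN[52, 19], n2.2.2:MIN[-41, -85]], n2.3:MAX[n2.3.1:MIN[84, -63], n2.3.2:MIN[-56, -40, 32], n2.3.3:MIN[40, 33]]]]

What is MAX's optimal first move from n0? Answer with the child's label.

n2

n1.1.1 (MIN): min(-63, -86, 66, 64) = -86
n1.1.2 (MIN): min(-59, -65, 61) = -65
n1.1.3 (MIN): min(-14, 68, -21, -3) = -21
n1.1.4 (MIN): min(-42, 8) = -42
n1.1 (MAX): max(-86, -65, -21, -42) = -21
n1.2.1 (MIN): min(-27, -77) = -77
n1.2.2 (MIN): min(-65, -49, 13, 60) = -65
n1.2 (MAX): max(-77, -65) = -65
n1 (MIN): min(-21, -65) = -65
n2.1.1 (MIN): min(-34, 40) = -34
n2.1.2 (MIN): min(76, -45) = -45
n2.1.3 (MIN): min(-14, -10) = -14
n2.1 (MAX): max(-34, -45, -14) = -14
n2.2.1 (MIN): min(52, 19) = 19
n2.2.2 (MIN): min(-41, -85) = -85
n2.2 (MAX): max(19, -85) = 19
n2.3.1 (MIN): min(84, -63) = -63
n2.3.2 (MIN): min(-56, -40, 32) = -56
n2.3.3 (MIN): min(40, 33) = 33
n2.3 (MAX): max(-63, -56, 33) = 33
n2 (MIN): min(-14, 19, 33) = -14
n0 (MAX): max(-65, -14) = -14
MAX at n0 wants the highest of {n1=-65, n2=-14}, so chooses n2.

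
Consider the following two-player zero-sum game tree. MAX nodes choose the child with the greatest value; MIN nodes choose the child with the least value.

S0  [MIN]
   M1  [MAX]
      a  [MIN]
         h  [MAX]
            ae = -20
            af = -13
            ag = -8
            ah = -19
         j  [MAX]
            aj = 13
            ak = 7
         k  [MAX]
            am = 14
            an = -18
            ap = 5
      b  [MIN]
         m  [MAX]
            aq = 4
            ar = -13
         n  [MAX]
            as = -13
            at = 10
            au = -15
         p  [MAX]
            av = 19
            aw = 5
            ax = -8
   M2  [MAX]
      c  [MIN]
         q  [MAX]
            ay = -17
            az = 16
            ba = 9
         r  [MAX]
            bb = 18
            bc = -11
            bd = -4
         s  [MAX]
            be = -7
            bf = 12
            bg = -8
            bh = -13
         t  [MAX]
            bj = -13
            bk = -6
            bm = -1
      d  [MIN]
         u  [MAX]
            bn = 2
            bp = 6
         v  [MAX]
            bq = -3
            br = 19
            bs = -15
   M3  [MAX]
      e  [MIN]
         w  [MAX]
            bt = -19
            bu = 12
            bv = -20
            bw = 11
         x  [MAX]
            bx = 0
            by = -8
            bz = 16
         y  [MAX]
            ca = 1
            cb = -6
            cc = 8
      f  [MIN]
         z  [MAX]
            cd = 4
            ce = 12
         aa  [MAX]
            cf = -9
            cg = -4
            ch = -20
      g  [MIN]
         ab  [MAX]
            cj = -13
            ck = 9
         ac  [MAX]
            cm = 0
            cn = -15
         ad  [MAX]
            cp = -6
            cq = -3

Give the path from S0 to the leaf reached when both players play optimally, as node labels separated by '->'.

S0 -> M1 -> b -> m -> aq

h (MAX): max(-20, -13, -8, -19) = -8
j (MAX): max(13, 7) = 13
k (MAX): max(14, -18, 5) = 14
a (MIN): min(-8, 13, 14) = -8
m (MAX): max(4, -13) = 4
n (MAX): max(-13, 10, -15) = 10
p (MAX): max(19, 5, -8) = 19
b (MIN): min(4, 10, 19) = 4
M1 (MAX): max(-8, 4) = 4
q (MAX): max(-17, 16, 9) = 16
r (MAX): max(18, -11, -4) = 18
s (MAX): max(-7, 12, -8, -13) = 12
t (MAX): max(-13, -6, -1) = -1
c (MIN): min(16, 18, 12, -1) = -1
u (MAX): max(2, 6) = 6
v (MAX): max(-3, 19, -15) = 19
d (MIN): min(6, 19) = 6
M2 (MAX): max(-1, 6) = 6
w (MAX): max(-19, 12, -20, 11) = 12
x (MAX): max(0, -8, 16) = 16
y (MAX): max(1, -6, 8) = 8
e (MIN): min(12, 16, 8) = 8
z (MAX): max(4, 12) = 12
aa (MAX): max(-9, -4, -20) = -4
f (MIN): min(12, -4) = -4
ab (MAX): max(-13, 9) = 9
ac (MAX): max(0, -15) = 0
ad (MAX): max(-6, -3) = -3
g (MIN): min(9, 0, -3) = -3
M3 (MAX): max(8, -4, -3) = 8
S0 (MIN): min(4, 6, 8) = 4
At S0, MIN picks M1 (lowest: 4).
At M1, MAX picks b (highest: 4).
At b, MIN picks m (lowest: 4).
At m, MAX picks aq (highest: 4).
Terminal value 4.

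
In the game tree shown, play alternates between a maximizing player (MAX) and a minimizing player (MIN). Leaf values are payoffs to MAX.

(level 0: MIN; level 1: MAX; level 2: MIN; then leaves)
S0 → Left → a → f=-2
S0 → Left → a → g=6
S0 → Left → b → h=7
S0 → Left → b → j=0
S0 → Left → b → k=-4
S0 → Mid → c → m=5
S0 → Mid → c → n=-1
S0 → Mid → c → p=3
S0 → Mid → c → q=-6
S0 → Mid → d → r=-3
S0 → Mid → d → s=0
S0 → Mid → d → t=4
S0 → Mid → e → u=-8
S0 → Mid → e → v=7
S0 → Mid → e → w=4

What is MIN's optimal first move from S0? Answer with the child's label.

a (MIN): min(-2, 6) = -2
b (MIN): min(7, 0, -4) = -4
Left (MAX): max(-2, -4) = -2
c (MIN): min(5, -1, 3, -6) = -6
d (MIN): min(-3, 0, 4) = -3
e (MIN): min(-8, 7, 4) = -8
Mid (MAX): max(-6, -3, -8) = -3
S0 (MIN): min(-2, -3) = -3
MIN at S0 wants the lowest of {Left=-2, Mid=-3}, so chooses Mid.

Mid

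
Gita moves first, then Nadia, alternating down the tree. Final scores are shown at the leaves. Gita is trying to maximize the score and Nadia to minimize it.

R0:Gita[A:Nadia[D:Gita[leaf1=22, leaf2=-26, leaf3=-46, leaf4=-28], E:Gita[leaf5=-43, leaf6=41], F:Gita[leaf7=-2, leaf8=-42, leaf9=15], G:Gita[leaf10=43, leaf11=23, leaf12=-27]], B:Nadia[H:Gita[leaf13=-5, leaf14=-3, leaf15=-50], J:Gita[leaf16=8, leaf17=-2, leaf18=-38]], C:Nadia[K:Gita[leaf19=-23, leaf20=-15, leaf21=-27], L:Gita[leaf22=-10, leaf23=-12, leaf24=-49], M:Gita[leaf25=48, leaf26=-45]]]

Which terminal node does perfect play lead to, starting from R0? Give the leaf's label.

D (Gita): max(22, -26, -46, -28) = 22
E (Gita): max(-43, 41) = 41
F (Gita): max(-2, -42, 15) = 15
G (Gita): max(43, 23, -27) = 43
A (Nadia): min(22, 41, 15, 43) = 15
H (Gita): max(-5, -3, -50) = -3
J (Gita): max(8, -2, -38) = 8
B (Nadia): min(-3, 8) = -3
K (Gita): max(-23, -15, -27) = -15
L (Gita): max(-10, -12, -49) = -10
M (Gita): max(48, -45) = 48
C (Nadia): min(-15, -10, 48) = -15
R0 (Gita): max(15, -3, -15) = 15
At R0, Gita picks A (highest: 15).
At A, Nadia picks F (lowest: 15).
At F, Gita picks leaf9 (highest: 15).
Terminal value 15.

leaf9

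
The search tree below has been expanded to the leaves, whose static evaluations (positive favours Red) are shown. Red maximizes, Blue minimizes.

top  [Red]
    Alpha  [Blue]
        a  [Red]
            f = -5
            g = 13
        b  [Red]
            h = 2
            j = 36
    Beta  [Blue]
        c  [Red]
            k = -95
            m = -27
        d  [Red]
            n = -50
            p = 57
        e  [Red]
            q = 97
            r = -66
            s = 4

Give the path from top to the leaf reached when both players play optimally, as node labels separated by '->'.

a (Red): max(-5, 13) = 13
b (Red): max(2, 36) = 36
Alpha (Blue): min(13, 36) = 13
c (Red): max(-95, -27) = -27
d (Red): max(-50, 57) = 57
e (Red): max(97, -66, 4) = 97
Beta (Blue): min(-27, 57, 97) = -27
top (Red): max(13, -27) = 13
At top, Red picks Alpha (highest: 13).
At Alpha, Blue picks a (lowest: 13).
At a, Red picks g (highest: 13).
Terminal value 13.

top -> Alpha -> a -> g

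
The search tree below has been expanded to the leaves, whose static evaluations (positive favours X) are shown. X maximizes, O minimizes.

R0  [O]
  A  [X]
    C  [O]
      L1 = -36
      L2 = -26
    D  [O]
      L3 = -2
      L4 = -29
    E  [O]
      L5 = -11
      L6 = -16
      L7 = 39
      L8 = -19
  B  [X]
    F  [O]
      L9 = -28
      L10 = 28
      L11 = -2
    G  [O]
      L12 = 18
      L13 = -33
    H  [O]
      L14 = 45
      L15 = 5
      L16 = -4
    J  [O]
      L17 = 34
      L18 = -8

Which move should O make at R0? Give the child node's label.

C (O): min(-36, -26) = -36
D (O): min(-2, -29) = -29
E (O): min(-11, -16, 39, -19) = -19
A (X): max(-36, -29, -19) = -19
F (O): min(-28, 28, -2) = -28
G (O): min(18, -33) = -33
H (O): min(45, 5, -4) = -4
J (O): min(34, -8) = -8
B (X): max(-28, -33, -4, -8) = -4
R0 (O): min(-19, -4) = -19
O at R0 wants the lowest of {A=-19, B=-4}, so chooses A.

A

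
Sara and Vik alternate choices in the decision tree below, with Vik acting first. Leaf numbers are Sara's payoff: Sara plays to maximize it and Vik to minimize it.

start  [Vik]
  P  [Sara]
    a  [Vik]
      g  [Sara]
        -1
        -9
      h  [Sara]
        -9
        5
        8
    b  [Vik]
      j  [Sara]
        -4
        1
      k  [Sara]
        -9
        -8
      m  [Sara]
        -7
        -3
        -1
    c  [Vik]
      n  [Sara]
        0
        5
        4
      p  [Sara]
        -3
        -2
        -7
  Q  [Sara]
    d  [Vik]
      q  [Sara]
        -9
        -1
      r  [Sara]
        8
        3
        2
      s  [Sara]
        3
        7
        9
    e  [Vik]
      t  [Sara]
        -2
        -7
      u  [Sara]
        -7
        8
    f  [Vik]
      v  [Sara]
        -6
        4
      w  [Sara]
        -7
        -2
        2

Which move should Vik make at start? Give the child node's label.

g (Sara): max(-1, -9) = -1
h (Sara): max(-9, 5, 8) = 8
a (Vik): min(-1, 8) = -1
j (Sara): max(-4, 1) = 1
k (Sara): max(-9, -8) = -8
m (Sara): max(-7, -3, -1) = -1
b (Vik): min(1, -8, -1) = -8
n (Sara): max(0, 5, 4) = 5
p (Sara): max(-3, -2, -7) = -2
c (Vik): min(5, -2) = -2
P (Sara): max(-1, -8, -2) = -1
q (Sara): max(-9, -1) = -1
r (Sara): max(8, 3, 2) = 8
s (Sara): max(3, 7, 9) = 9
d (Vik): min(-1, 8, 9) = -1
t (Sara): max(-2, -7) = -2
u (Sara): max(-7, 8) = 8
e (Vik): min(-2, 8) = -2
v (Sara): max(-6, 4) = 4
w (Sara): max(-7, -2, 2) = 2
f (Vik): min(4, 2) = 2
Q (Sara): max(-1, -2, 2) = 2
start (Vik): min(-1, 2) = -1
Vik at start wants the lowest of {P=-1, Q=2}, so chooses P.

P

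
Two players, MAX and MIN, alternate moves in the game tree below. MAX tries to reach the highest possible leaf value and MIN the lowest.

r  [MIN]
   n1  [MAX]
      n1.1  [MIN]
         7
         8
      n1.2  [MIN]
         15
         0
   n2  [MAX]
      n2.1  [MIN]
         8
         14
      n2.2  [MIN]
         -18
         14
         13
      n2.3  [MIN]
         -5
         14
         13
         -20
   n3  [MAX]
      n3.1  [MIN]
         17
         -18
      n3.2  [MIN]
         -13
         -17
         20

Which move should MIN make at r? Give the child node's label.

n3

n1.1 (MIN): min(7, 8) = 7
n1.2 (MIN): min(15, 0) = 0
n1 (MAX): max(7, 0) = 7
n2.1 (MIN): min(8, 14) = 8
n2.2 (MIN): min(-18, 14, 13) = -18
n2.3 (MIN): min(-5, 14, 13, -20) = -20
n2 (MAX): max(8, -18, -20) = 8
n3.1 (MIN): min(17, -18) = -18
n3.2 (MIN): min(-13, -17, 20) = -17
n3 (MAX): max(-18, -17) = -17
r (MIN): min(7, 8, -17) = -17
MIN at r wants the lowest of {n1=7, n2=8, n3=-17}, so chooses n3.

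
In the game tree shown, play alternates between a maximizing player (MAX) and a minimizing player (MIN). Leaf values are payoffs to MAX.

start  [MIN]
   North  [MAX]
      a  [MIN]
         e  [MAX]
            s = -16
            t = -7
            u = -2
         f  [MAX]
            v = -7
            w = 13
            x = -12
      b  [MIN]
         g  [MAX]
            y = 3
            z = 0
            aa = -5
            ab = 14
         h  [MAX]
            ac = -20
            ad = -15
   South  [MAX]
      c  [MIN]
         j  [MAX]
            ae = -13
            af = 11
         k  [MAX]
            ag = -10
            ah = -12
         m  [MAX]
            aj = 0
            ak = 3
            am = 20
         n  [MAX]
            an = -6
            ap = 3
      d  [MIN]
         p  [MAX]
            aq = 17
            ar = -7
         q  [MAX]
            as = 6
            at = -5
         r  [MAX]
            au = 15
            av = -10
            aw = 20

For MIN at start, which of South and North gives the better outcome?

j (MAX): max(-13, 11) = 11
k (MAX): max(-10, -12) = -10
m (MAX): max(0, 3, 20) = 20
n (MAX): max(-6, 3) = 3
c (MIN): min(11, -10, 20, 3) = -10
p (MAX): max(17, -7) = 17
q (MAX): max(6, -5) = 6
r (MAX): max(15, -10, 20) = 20
d (MIN): min(17, 6, 20) = 6
South (MAX): max(-10, 6) = 6
e (MAX): max(-16, -7, -2) = -2
f (MAX): max(-7, 13, -12) = 13
a (MIN): min(-2, 13) = -2
g (MAX): max(3, 0, -5, 14) = 14
h (MAX): max(-20, -15) = -15
b (MIN): min(14, -15) = -15
North (MAX): max(-2, -15) = -2
MIN prefers the lower value; South=6, North=-2. North is better since -2 < 6.

North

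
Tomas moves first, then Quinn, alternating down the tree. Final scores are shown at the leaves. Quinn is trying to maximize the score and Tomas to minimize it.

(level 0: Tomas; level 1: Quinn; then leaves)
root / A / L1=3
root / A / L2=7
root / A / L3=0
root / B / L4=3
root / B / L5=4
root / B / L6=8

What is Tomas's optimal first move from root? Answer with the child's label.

A (Quinn): max(3, 7, 0) = 7
B (Quinn): max(3, 4, 8) = 8
root (Tomas): min(7, 8) = 7
Tomas at root wants the lowest of {A=7, B=8}, so chooses A.

A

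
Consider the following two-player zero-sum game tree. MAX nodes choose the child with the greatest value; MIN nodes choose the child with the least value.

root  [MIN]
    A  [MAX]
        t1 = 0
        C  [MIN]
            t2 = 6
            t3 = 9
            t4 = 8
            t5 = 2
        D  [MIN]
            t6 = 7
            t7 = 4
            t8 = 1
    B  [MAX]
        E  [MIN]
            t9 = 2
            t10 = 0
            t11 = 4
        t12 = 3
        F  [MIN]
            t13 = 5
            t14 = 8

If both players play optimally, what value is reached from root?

C (MIN): min(6, 9, 8, 2) = 2
D (MIN): min(7, 4, 1) = 1
A (MAX): max(0, 2, 1) = 2
E (MIN): min(2, 0, 4) = 0
F (MIN): min(5, 8) = 5
B (MAX): max(0, 3, 5) = 5
root (MIN): min(2, 5) = 2

2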